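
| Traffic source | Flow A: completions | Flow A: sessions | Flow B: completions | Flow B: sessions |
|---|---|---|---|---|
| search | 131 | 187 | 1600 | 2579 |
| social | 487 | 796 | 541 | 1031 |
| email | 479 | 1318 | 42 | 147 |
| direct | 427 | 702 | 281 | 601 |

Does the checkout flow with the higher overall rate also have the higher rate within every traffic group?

No

Search: Flow A 131/187 = 70.1%, Flow B 1600/2579 = 62.0% → Flow A
Social: Flow A 487/796 = 61.2%, Flow B 541/1031 = 52.5% → Flow A
Email: Flow A 479/1318 = 36.3%, Flow B 42/147 = 28.6% → Flow A
Direct: Flow A 427/702 = 60.8%, Flow B 281/601 = 46.8% → Flow A
Overall: Flow A 1524/3003 = 50.7%, Flow B 2464/4358 = 56.5% → Flow B
Flow A wins each traffic group but Flow B wins overall — the comparison reverses. Flow A's sessions skew toward email, which has a lower base rate.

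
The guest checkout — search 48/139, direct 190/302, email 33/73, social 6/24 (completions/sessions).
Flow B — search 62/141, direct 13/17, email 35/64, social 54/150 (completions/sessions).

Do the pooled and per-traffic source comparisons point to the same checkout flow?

Search: the guest checkout 48/139 = 34.5%, Flow B 62/141 = 44.0% → Flow B
Direct: the guest checkout 190/302 = 62.9%, Flow B 13/17 = 76.5% → Flow B
Email: the guest checkout 33/73 = 45.2%, Flow B 35/64 = 54.7% → Flow B
Social: the guest checkout 6/24 = 25.0%, Flow B 54/150 = 36.0% → Flow B
Overall: the guest checkout 277/538 = 51.5%, Flow B 164/372 = 44.1% → the guest checkout
Flow B wins each traffic group but the guest checkout wins overall — the comparison reverses. Flow B's sessions skew toward social, which has a lower base rate.

No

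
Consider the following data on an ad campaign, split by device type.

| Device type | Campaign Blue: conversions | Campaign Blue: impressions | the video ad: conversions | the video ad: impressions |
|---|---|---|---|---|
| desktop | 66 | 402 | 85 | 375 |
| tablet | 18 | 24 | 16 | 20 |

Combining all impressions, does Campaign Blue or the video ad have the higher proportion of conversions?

Desktop: Campaign Blue 66/402 = 16.4%, the video ad 85/375 = 22.7% → the video ad
Tablet: Campaign Blue 18/24 = 75.0%, the video ad 16/20 = 80.0% → the video ad
Overall: Campaign Blue 84/426 = 19.7%, the video ad 101/395 = 25.6% → the video ad

the video ad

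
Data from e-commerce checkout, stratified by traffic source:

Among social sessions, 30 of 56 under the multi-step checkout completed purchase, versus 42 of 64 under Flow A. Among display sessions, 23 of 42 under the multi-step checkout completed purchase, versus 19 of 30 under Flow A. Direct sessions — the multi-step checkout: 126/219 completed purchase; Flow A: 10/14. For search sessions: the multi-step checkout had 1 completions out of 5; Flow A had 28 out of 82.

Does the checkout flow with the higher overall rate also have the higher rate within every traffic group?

Social: the multi-step checkout 30/56 = 53.6%, Flow A 42/64 = 65.6% → Flow A
Display: the multi-step checkout 23/42 = 54.8%, Flow A 19/30 = 63.3% → Flow A
Direct: the multi-step checkout 126/219 = 57.5%, Flow A 10/14 = 71.4% → Flow A
Search: the multi-step checkout 1/5 = 20.0%, Flow A 28/82 = 34.1% → Flow A
Overall: the multi-step checkout 180/322 = 55.9%, Flow A 99/190 = 52.1% → the multi-step checkout
Flow A wins each traffic group but the multi-step checkout wins overall — the comparison reverses. Flow A's sessions skew toward search, which has a lower base rate.

No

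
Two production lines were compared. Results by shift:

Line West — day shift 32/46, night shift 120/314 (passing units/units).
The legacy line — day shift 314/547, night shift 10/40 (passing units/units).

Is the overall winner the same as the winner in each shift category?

No

Day shift: Line West 32/46 = 69.6%, the legacy line 314/547 = 57.4% → Line West
Night shift: Line West 120/314 = 38.2%, the legacy line 10/40 = 25.0% → Line West
Overall: Line West 152/360 = 42.2%, the legacy line 324/587 = 55.2% → the legacy line
Line West wins each shift group but the legacy line wins overall — the comparison reverses. Line West's units skew toward night shift, which has a lower base rate.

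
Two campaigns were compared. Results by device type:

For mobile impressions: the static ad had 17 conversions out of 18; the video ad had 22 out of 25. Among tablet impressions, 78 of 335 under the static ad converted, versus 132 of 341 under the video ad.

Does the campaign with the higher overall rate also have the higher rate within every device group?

Mobile: the static ad 17/18 = 94.4%, the video ad 22/25 = 88.0% → the static ad
Tablet: the static ad 78/335 = 23.3%, the video ad 132/341 = 38.7% → the video ad
Overall: the static ad 95/353 = 26.9%, the video ad 154/366 = 42.1% → the video ad
Neither sweeps: the static ad wins 1 of 2 groups, the video ad wins 1. The video ad wins overall but not every group — no Simpson reversal.

No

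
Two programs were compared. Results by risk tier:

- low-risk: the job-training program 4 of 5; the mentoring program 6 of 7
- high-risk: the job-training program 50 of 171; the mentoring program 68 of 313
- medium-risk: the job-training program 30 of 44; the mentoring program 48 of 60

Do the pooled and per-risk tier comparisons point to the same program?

Low-risk: the job-training program 4/5 = 80.0%, the mentoring program 6/7 = 85.7% → the mentoring program
High-risk: the job-training program 50/171 = 29.2%, the mentoring program 68/313 = 21.7% → the job-training program
Medium-risk: the job-training program 30/44 = 68.2%, the mentoring program 48/60 = 80.0% → the mentoring program
Overall: the job-training program 84/220 = 38.2%, the mentoring program 122/380 = 32.1% → the job-training program
Neither sweeps: the job-training program wins 1 of 3 groups, the mentoring program wins 2. The job-training program wins overall but not every group — no Simpson reversal.

No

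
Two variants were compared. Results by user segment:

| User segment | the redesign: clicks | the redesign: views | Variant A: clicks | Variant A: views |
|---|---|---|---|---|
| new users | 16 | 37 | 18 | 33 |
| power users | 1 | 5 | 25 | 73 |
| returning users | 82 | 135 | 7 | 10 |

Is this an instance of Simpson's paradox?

New users: the redesign 16/37 = 43.2%, Variant A 18/33 = 54.5% → Variant A
Power users: the redesign 1/5 = 20.0%, Variant A 25/73 = 34.2% → Variant A
Returning users: the redesign 82/135 = 60.7%, Variant A 7/10 = 70.0% → Variant A
Overall: the redesign 99/177 = 55.9%, Variant A 50/116 = 43.1% → the redesign
Variant A wins each user group but the redesign wins overall — the comparison reverses. Variant A's views skew toward power users, which has a lower base rate.

Yes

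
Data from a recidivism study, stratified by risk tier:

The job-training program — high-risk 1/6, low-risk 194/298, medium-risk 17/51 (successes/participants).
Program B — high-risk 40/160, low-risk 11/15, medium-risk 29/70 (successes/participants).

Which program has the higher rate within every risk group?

Program B

High-risk: the job-training program 1/6 = 16.7%, Program B 40/160 = 25.0% → Program B
Low-risk: the job-training program 194/298 = 65.1%, Program B 11/15 = 73.3% → Program B
Medium-risk: the job-training program 17/51 = 33.3%, Program B 29/70 = 41.4% → Program B
Program B has the higher rate in all 3 groups.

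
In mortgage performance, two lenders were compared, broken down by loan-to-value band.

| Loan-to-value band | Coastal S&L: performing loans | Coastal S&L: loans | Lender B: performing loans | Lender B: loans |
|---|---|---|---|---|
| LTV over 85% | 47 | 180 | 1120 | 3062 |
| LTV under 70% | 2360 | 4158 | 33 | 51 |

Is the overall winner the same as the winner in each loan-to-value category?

LTV over 85%: Coastal S&L 47/180 = 26.1%, Lender B 1120/3062 = 36.6% → Lender B
LTV under 70%: Coastal S&L 2360/4158 = 56.8%, Lender B 33/51 = 64.7% → Lender B
Overall: Coastal S&L 2407/4338 = 55.5%, Lender B 1153/3113 = 37.0% → Coastal S&L
Lender B wins each loan-to-value group but Coastal S&L wins overall — the comparison reverses. Lender B's loans skew toward LTV over 85%, which has a lower base rate.

No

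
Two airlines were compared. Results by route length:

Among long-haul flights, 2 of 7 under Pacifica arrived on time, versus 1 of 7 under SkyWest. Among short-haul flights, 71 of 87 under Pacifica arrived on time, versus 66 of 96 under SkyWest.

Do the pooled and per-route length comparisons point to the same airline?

Long-haul: Pacifica 2/7 = 28.6%, SkyWest 1/7 = 14.3% → Pacifica
Short-haul: Pacifica 71/87 = 81.6%, SkyWest 66/96 = 68.8% → Pacifica
Overall: Pacifica 73/94 = 77.7%, SkyWest 67/103 = 65.0% → Pacifica
Pacifica wins overall and in every route group — no reversal.

Yes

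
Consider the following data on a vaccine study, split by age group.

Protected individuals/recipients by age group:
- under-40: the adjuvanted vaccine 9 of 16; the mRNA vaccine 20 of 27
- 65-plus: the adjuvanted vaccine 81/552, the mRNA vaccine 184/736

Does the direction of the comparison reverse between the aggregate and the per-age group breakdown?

Under-40: the adjuvanted vaccine 9/16 = 56.2%, the mRNA vaccine 20/27 = 74.1% → the mRNA vaccine
65-plus: the adjuvanted vaccine 81/552 = 14.7%, the mRNA vaccine 184/736 = 25.0% → the mRNA vaccine
Overall: the adjuvanted vaccine 90/568 = 15.8%, the mRNA vaccine 204/763 = 26.7% → the mRNA vaccine
The mRNA vaccine wins overall and in every age group — no reversal.

No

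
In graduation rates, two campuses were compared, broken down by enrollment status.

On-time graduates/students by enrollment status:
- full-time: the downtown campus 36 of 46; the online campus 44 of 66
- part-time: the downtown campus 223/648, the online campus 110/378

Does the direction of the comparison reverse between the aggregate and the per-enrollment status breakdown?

No

Full-time: the downtown campus 36/46 = 78.3%, the online campus 44/66 = 66.7% → the downtown campus
Part-time: the downtown campus 223/648 = 34.4%, the online campus 110/378 = 29.1% → the downtown campus
Overall: the downtown campus 259/694 = 37.3%, the online campus 154/444 = 34.7% → the downtown campus
The downtown campus wins overall and in every enrollment group — no reversal.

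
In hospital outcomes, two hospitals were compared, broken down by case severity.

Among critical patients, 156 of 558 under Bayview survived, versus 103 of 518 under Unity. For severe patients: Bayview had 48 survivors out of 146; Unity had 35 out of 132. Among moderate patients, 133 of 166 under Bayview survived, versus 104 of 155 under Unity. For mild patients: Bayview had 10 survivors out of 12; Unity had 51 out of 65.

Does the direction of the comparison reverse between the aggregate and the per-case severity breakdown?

No

Critical: Bayview 156/558 = 28.0%, Unity 103/518 = 19.9% → Bayview
Severe: Bayview 48/146 = 32.9%, Unity 35/132 = 26.5% → Bayview
Moderate: Bayview 133/166 = 80.1%, Unity 104/155 = 67.1% → Bayview
Mild: Bayview 10/12 = 83.3%, Unity 51/65 = 78.5% → Bayview
Overall: Bayview 347/882 = 39.3%, Unity 293/870 = 33.7% → Bayview
Bayview wins overall and in every case group — no reversal.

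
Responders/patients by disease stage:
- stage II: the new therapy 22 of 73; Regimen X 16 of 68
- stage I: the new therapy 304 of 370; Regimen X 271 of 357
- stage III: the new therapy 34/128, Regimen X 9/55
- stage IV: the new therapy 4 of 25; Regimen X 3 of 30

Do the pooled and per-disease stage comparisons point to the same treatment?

Yes

Stage II: the new therapy 22/73 = 30.1%, Regimen X 16/68 = 23.5% → the new therapy
Stage I: the new therapy 304/370 = 82.2%, Regimen X 271/357 = 75.9% → the new therapy
Stage III: the new therapy 34/128 = 26.6%, Regimen X 9/55 = 16.4% → the new therapy
Stage IV: the new therapy 4/25 = 16.0%, Regimen X 3/30 = 10.0% → the new therapy
Overall: the new therapy 364/596 = 61.1%, Regimen X 299/510 = 58.6% → the new therapy
The new therapy wins overall and in every disease group — no reversal.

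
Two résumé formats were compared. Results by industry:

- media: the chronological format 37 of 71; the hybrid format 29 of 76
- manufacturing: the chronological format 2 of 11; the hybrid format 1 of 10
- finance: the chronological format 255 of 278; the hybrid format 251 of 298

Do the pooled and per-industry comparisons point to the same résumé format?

Media: the chronological format 37/71 = 52.1%, the hybrid format 29/76 = 38.2% → the chronological format
Manufacturing: the chronological format 2/11 = 18.2%, the hybrid format 1/10 = 10.0% → the chronological format
Finance: the chronological format 255/278 = 91.7%, the hybrid format 251/298 = 84.2% → the chronological format
Overall: the chronological format 294/360 = 81.7%, the hybrid format 281/384 = 73.2% → the chronological format
The chronological format wins overall and in every industry group — no reversal.

Yes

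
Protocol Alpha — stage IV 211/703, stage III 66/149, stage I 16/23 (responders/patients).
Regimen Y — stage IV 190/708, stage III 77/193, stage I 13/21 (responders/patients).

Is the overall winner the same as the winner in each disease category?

Yes

Stage IV: Protocol Alpha 211/703 = 30.0%, Regimen Y 190/708 = 26.8% → Protocol Alpha
Stage III: Protocol Alpha 66/149 = 44.3%, Regimen Y 77/193 = 39.9% → Protocol Alpha
Stage I: Protocol Alpha 16/23 = 69.6%, Regimen Y 13/21 = 61.9% → Protocol Alpha
Overall: Protocol Alpha 293/875 = 33.5%, Regimen Y 280/922 = 30.4% → Protocol Alpha
Protocol Alpha wins overall and in every disease group — no reversal.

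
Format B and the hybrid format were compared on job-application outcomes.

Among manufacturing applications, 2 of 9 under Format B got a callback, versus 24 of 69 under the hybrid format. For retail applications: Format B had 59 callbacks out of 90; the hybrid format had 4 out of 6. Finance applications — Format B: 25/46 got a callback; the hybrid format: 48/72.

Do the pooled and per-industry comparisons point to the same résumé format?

Manufacturing: Format B 2/9 = 22.2%, the hybrid format 24/69 = 34.8% → the hybrid format
Retail: Format B 59/90 = 65.6%, the hybrid format 4/6 = 66.7% → the hybrid format
Finance: Format B 25/46 = 54.3%, the hybrid format 48/72 = 66.7% → the hybrid format
Overall: Format B 86/145 = 59.3%, the hybrid format 76/147 = 51.7% → Format B
The hybrid format wins each industry group but Format B wins overall — the comparison reverses. The hybrid format's applications skew toward manufacturing, which has a lower base rate.

No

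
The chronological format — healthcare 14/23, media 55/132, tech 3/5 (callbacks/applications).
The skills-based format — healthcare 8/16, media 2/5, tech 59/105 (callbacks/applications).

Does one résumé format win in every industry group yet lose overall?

Healthcare: the chronological format 14/23 = 60.9%, the skills-based format 8/16 = 50.0% → the chronological format
Media: the chronological format 55/132 = 41.7%, the skills-based format 2/5 = 40.0% → the chronological format
Tech: the chronological format 3/5 = 60.0%, the skills-based format 59/105 = 56.2% → the chronological format
Overall: the chronological format 72/160 = 45.0%, the skills-based format 69/126 = 54.8% → the skills-based format
The chronological format wins each industry group but the skills-based format wins overall — the comparison reverses. The chronological format's applications skew toward media, which has a lower base rate.

Yes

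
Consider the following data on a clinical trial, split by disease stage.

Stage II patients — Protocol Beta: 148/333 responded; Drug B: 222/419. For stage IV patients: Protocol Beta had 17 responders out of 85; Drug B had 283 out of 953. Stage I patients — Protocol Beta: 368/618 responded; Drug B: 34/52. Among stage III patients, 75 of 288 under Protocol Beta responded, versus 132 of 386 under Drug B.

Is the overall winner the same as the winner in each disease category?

No

Stage II: Protocol Beta 148/333 = 44.4%, Drug B 222/419 = 53.0% → Drug B
Stage IV: Protocol Beta 17/85 = 20.0%, Drug B 283/953 = 29.7% → Drug B
Stage I: Protocol Beta 368/618 = 59.5%, Drug B 34/52 = 65.4% → Drug B
Stage III: Protocol Beta 75/288 = 26.0%, Drug B 132/386 = 34.2% → Drug B
Overall: Protocol Beta 608/1324 = 45.9%, Drug B 671/1810 = 37.1% → Protocol Beta
Drug B wins each disease group but Protocol Beta wins overall — the comparison reverses. Drug B's patients skew toward stage IV, which has a lower base rate.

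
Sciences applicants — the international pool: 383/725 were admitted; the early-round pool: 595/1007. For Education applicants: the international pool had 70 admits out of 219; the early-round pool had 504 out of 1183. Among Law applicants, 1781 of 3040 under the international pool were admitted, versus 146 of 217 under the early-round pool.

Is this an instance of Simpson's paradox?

Yes

Sciences: the international pool 383/725 = 52.8%, the early-round pool 595/1007 = 59.1% → the early-round pool
Education: the international pool 70/219 = 32.0%, the early-round pool 504/1183 = 42.6% → the early-round pool
Law: the international pool 1781/3040 = 58.6%, the early-round pool 146/217 = 67.3% → the early-round pool
Overall: the international pool 2234/3984 = 56.1%, the early-round pool 1245/2407 = 51.7% → the international pool
The early-round pool wins each department group but the international pool wins overall — the comparison reverses. The early-round pool's applicants skew toward Education, which has a lower base rate.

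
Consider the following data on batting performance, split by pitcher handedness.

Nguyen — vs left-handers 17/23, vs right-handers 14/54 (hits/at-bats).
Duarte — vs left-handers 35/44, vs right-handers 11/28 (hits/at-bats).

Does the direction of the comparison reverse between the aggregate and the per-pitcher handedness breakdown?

No

Vs left-handers: Nguyen 17/23 = 73.9%, Duarte 35/44 = 79.5% → Duarte
Vs right-handers: Nguyen 14/54 = 25.9%, Duarte 11/28 = 39.3% → Duarte
Overall: Nguyen 31/77 = 40.3%, Duarte 46/72 = 63.9% → Duarte
Duarte wins overall and in every pitcher group — no reversal.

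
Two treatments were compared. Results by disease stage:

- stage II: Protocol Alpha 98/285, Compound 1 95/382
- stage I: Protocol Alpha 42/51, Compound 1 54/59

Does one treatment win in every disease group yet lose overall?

Stage II: Protocol Alpha 98/285 = 34.4%, Compound 1 95/382 = 24.9% → Protocol Alpha
Stage I: Protocol Alpha 42/51 = 82.4%, Compound 1 54/59 = 91.5% → Compound 1
Overall: Protocol Alpha 140/336 = 41.7%, Compound 1 149/441 = 33.8% → Protocol Alpha
Neither sweeps: Protocol Alpha wins 1 of 2 groups, Compound 1 wins 1. Protocol Alpha wins overall but not every group — no Simpson reversal.

No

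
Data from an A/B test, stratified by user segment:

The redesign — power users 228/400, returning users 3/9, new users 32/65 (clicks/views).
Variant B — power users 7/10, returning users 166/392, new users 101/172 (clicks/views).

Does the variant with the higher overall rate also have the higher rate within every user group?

Power users: the redesign 228/400 = 57.0%, Variant B 7/10 = 70.0% → Variant B
Returning users: the redesign 3/9 = 33.3%, Variant B 166/392 = 42.3% → Variant B
New users: the redesign 32/65 = 49.2%, Variant B 101/172 = 58.7% → Variant B
Overall: the redesign 263/474 = 55.5%, Variant B 274/574 = 47.7% → the redesign
Variant B wins each user group but the redesign wins overall — the comparison reverses. Variant B's views skew toward returning users, which has a lower base rate.

No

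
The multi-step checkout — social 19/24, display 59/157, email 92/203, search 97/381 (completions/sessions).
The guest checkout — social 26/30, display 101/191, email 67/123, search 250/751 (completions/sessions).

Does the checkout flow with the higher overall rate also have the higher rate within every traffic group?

Yes

Social: the multi-step checkout 19/24 = 79.2%, the guest checkout 26/30 = 86.7% → the guest checkout
Display: the multi-step checkout 59/157 = 37.6%, the guest checkout 101/191 = 52.9% → the guest checkout
Email: the multi-step checkout 92/203 = 45.3%, the guest checkout 67/123 = 54.5% → the guest checkout
Search: the multi-step checkout 97/381 = 25.5%, the guest checkout 250/751 = 33.3% → the guest checkout
Overall: the multi-step checkout 267/765 = 34.9%, the guest checkout 444/1095 = 40.5% → the guest checkout
The guest checkout wins overall and in every traffic group — no reversal.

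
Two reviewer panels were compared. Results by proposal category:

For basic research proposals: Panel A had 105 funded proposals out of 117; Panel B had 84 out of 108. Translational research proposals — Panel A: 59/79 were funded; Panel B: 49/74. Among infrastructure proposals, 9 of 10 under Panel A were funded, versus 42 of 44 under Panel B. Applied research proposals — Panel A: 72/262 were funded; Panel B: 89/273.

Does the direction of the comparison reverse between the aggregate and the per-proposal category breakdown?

No

Basic research: Panel A 105/117 = 89.7%, Panel B 84/108 = 77.8% → Panel A
Translational research: Panel A 59/79 = 74.7%, Panel B 49/74 = 66.2% → Panel A
Infrastructure: Panel A 9/10 = 90.0%, Panel B 42/44 = 95.5% → Panel B
Applied research: Panel A 72/262 = 27.5%, Panel B 89/273 = 32.6% → Panel B
Overall: Panel A 245/468 = 52.4%, Panel B 264/499 = 52.9% → Panel B
Neither sweeps: Panel A wins 2 of 4 groups, Panel B wins 2. Panel B wins overall but not every group — no Simpson reversal.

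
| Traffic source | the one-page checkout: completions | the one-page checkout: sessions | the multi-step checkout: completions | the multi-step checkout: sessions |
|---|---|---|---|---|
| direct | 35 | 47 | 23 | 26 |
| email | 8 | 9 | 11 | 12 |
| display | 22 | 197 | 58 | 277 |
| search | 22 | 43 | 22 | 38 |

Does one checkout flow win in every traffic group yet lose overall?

Direct: the one-page checkout 35/47 = 74.5%, the multi-step checkout 23/26 = 88.5% → the multi-step checkout
Email: the one-page checkout 8/9 = 88.9%, the multi-step checkout 11/12 = 91.7% → the multi-step checkout
Display: the one-page checkout 22/197 = 11.2%, the multi-step checkout 58/277 = 20.9% → the multi-step checkout
Search: the one-page checkout 22/43 = 51.2%, the multi-step checkout 22/38 = 57.9% → the multi-step checkout
Overall: the one-page checkout 87/296 = 29.4%, the multi-step checkout 114/353 = 32.3% → the multi-step checkout
The multi-step checkout wins overall and in every traffic group — no reversal.

No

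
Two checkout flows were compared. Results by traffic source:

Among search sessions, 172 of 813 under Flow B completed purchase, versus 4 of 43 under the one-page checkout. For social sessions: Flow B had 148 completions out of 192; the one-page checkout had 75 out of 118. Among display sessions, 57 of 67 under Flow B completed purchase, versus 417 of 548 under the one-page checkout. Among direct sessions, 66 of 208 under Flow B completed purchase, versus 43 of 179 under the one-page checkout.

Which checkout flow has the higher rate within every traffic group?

Flow B

Search: Flow B 172/813 = 21.2%, the one-page checkout 4/43 = 9.3% → Flow B
Social: Flow B 148/192 = 77.1%, the one-page checkout 75/118 = 63.6% → Flow B
Display: Flow B 57/67 = 85.1%, the one-page checkout 417/548 = 76.1% → Flow B
Direct: Flow B 66/208 = 31.7%, the one-page checkout 43/179 = 24.0% → Flow B
Flow B has the higher rate in all 4 groups.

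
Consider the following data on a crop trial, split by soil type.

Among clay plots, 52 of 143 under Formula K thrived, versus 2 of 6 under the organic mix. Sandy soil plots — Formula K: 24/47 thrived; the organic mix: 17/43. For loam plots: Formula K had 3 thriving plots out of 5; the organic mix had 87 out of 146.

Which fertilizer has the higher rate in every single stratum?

Formula K

Clay: Formula K 52/143 = 36.4%, the organic mix 2/6 = 33.3% → Formula K
Sandy soil: Formula K 24/47 = 51.1%, the organic mix 17/43 = 39.5% → Formula K
Loam: Formula K 3/5 = 60.0%, the organic mix 87/146 = 59.6% → Formula K
Formula K has the higher rate in all 3 groups.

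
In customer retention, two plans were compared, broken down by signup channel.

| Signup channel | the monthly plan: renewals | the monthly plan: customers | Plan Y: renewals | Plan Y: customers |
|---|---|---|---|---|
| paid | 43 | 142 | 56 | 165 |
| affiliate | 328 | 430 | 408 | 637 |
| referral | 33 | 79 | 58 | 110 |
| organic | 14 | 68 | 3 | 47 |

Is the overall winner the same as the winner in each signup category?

No

Paid: the monthly plan 43/142 = 30.3%, Plan Y 56/165 = 33.9% → Plan Y
Affiliate: the monthly plan 328/430 = 76.3%, Plan Y 408/637 = 64.1% → the monthly plan
Referral: the monthly plan 33/79 = 41.8%, Plan Y 58/110 = 52.7% → Plan Y
Organic: the monthly plan 14/68 = 20.6%, Plan Y 3/47 = 6.4% → the monthly plan
Overall: the monthly plan 418/719 = 58.1%, Plan Y 525/959 = 54.7% → the monthly plan
Neither sweeps: the monthly plan wins 2 of 4 groups, Plan Y wins 2. The monthly plan wins overall but not every group — no Simpson reversal.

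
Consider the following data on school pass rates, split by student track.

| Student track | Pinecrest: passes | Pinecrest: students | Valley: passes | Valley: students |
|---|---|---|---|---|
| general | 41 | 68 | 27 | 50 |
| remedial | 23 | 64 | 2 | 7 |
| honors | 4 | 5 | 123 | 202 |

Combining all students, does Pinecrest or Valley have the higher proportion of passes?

Valley

General: Pinecrest 41/68 = 60.3%, Valley 27/50 = 54.0% → Pinecrest
Remedial: Pinecrest 23/64 = 35.9%, Valley 2/7 = 28.6% → Pinecrest
Honors: Pinecrest 4/5 = 80.0%, Valley 123/202 = 60.9% → Pinecrest
Overall: Pinecrest 68/137 = 49.6%, Valley 152/259 = 58.7% → Valley
(Pinecrest wins every student group but Valley wins overall — Pinecrest's students skew toward the low-rate remedial group.)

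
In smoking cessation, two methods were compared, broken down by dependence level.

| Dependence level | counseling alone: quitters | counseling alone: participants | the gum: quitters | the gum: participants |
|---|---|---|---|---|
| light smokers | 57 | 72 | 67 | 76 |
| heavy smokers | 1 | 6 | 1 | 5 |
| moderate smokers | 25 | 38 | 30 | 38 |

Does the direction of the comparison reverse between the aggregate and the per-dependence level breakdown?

Light smokers: counseling alone 57/72 = 79.2%, the gum 67/76 = 88.2% → the gum
Heavy smokers: counseling alone 1/6 = 16.7%, the gum 1/5 = 20.0% → the gum
Moderate smokers: counseling alone 25/38 = 65.8%, the gum 30/38 = 78.9% → the gum
Overall: counseling alone 83/116 = 71.6%, the gum 98/119 = 82.4% → the gum
The gum wins overall and in every dependence group — no reversal.

No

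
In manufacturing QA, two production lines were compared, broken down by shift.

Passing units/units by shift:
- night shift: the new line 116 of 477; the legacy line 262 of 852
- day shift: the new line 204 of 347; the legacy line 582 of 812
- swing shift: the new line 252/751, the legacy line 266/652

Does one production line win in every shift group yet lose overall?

No

Night shift: the new line 116/477 = 24.3%, the legacy line 262/852 = 30.8% → the legacy line
Day shift: the new line 204/347 = 58.8%, the legacy line 582/812 = 71.7% → the legacy line
Swing shift: the new line 252/751 = 33.6%, the legacy line 266/652 = 40.8% → the legacy line
Overall: the new line 572/1575 = 36.3%, the legacy line 1110/2316 = 47.9% → the legacy line
The legacy line wins overall and in every shift group — no reversal.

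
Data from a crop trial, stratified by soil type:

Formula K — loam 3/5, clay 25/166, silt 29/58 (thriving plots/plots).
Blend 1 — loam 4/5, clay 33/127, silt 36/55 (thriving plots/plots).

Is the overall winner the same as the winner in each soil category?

Yes

Loam: Formula K 3/5 = 60.0%, Blend 1 4/5 = 80.0% → Blend 1
Clay: Formula K 25/166 = 15.1%, Blend 1 33/127 = 26.0% → Blend 1
Silt: Formula K 29/58 = 50.0%, Blend 1 36/55 = 65.5% → Blend 1
Overall: Formula K 57/229 = 24.9%, Blend 1 73/187 = 39.0% → Blend 1
Blend 1 wins overall and in every soil group — no reversal.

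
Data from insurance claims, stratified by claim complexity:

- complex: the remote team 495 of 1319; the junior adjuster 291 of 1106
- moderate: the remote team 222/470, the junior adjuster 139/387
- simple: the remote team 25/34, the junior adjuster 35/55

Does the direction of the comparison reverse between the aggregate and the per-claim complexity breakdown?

Complex: the remote team 495/1319 = 37.5%, the junior adjuster 291/1106 = 26.3% → the remote team
Moderate: the remote team 222/470 = 47.2%, the junior adjuster 139/387 = 35.9% → the remote team
Simple: the remote team 25/34 = 73.5%, the junior adjuster 35/55 = 63.6% → the remote team
Overall: the remote team 742/1823 = 40.7%, the junior adjuster 465/1548 = 30.0% → the remote team
The remote team wins overall and in every claim group — no reversal.

No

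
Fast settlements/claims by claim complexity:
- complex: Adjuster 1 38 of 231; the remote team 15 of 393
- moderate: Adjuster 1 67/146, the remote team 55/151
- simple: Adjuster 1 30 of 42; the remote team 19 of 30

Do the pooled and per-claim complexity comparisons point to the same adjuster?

Complex: Adjuster 1 38/231 = 16.5%, the remote team 15/393 = 3.8% → Adjuster 1
Moderate: Adjuster 1 67/146 = 45.9%, the remote team 55/151 = 36.4% → Adjuster 1
Simple: Adjuster 1 30/42 = 71.4%, the remote team 19/30 = 63.3% → Adjuster 1
Overall: Adjuster 1 135/419 = 32.2%, the remote team 89/574 = 15.5% → Adjuster 1
Adjuster 1 wins overall and in every claim group — no reversal.

Yes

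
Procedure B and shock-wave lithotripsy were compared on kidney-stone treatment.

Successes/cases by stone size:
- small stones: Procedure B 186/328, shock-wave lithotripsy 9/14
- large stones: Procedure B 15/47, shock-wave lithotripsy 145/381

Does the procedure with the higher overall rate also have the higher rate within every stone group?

No

Small stones: Procedure B 186/328 = 56.7%, shock-wave lithotripsy 9/14 = 64.3% → shock-wave lithotripsy
Large stones: Procedure B 15/47 = 31.9%, shock-wave lithotripsy 145/381 = 38.1% → shock-wave lithotripsy
Overall: Procedure B 201/375 = 53.6%, shock-wave lithotripsy 154/395 = 39.0% → Procedure B
Shock-wave lithotripsy wins each stone group but Procedure B wins overall — the comparison reverses. Shock-wave lithotripsy's cases skew toward large stones, which has a lower base rate.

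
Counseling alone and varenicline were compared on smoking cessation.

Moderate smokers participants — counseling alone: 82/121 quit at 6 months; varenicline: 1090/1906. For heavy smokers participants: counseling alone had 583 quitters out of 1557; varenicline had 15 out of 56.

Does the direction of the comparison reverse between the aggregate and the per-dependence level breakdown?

Moderate smokers: counseling alone 82/121 = 67.8%, varenicline 1090/1906 = 57.2% → counseling alone
Heavy smokers: counseling alone 583/1557 = 37.4%, varenicline 15/56 = 26.8% → counseling alone
Overall: counseling alone 665/1678 = 39.6%, varenicline 1105/1962 = 56.3% → varenicline
Counseling alone wins each dependence group but varenicline wins overall — the comparison reverses. Counseling alone's participants skew toward heavy smokers, which has a lower base rate.

Yes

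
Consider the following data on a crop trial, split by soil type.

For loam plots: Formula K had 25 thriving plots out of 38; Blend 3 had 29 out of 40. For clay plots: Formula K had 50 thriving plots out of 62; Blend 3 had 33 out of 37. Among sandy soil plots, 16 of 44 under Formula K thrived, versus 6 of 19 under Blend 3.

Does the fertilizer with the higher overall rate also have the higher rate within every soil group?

No

Loam: Formula K 25/38 = 65.8%, Blend 3 29/40 = 72.5% → Blend 3
Clay: Formula K 50/62 = 80.6%, Blend 3 33/37 = 89.2% → Blend 3
Sandy soil: Formula K 16/44 = 36.4%, Blend 3 6/19 = 31.6% → Formula K
Overall: Formula K 91/144 = 63.2%, Blend 3 68/96 = 70.8% → Blend 3
Neither sweeps: Formula K wins 1 of 3 groups, Blend 3 wins 2. Blend 3 wins overall but not every group — no Simpson reversal.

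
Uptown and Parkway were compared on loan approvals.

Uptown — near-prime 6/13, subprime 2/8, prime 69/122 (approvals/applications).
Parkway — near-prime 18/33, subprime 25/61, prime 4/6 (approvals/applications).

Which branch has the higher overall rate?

Near-prime: Uptown 6/13 = 46.2%, Parkway 18/33 = 54.5% → Parkway
Subprime: Uptown 2/8 = 25.0%, Parkway 25/61 = 41.0% → Parkway
Prime: Uptown 69/122 = 56.6%, Parkway 4/6 = 66.7% → Parkway
Overall: Uptown 77/143 = 53.8%, Parkway 47/100 = 47.0% → Uptown
(Parkway wins every credit group but Uptown wins overall — Parkway's applications skew toward the low-rate subprime group.)

Uptown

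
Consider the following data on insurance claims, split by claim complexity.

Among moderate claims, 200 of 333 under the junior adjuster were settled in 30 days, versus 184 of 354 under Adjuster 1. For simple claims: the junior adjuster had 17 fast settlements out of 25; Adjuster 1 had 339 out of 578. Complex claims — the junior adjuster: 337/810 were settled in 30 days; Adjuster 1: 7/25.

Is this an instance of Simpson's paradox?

Yes

Moderate: the junior adjuster 200/333 = 60.1%, Adjuster 1 184/354 = 52.0% → the junior adjuster
Simple: the junior adjuster 17/25 = 68.0%, Adjuster 1 339/578 = 58.7% → the junior adjuster
Complex: the junior adjuster 337/810 = 41.6%, Adjuster 1 7/25 = 28.0% → the junior adjuster
Overall: the junior adjuster 554/1168 = 47.4%, Adjuster 1 530/957 = 55.4% → Adjuster 1
The junior adjuster wins each claim group but Adjuster 1 wins overall — the comparison reverses. The junior adjuster's claims skew toward complex, which has a lower base rate.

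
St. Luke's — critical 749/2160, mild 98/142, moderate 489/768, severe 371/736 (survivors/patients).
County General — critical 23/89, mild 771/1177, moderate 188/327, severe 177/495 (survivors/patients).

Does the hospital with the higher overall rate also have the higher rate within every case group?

No

Critical: St. Luke's 749/2160 = 34.7%, County General 23/89 = 25.8% → St. Luke's
Mild: St. Luke's 98/142 = 69.0%, County General 771/1177 = 65.5% → St. Luke's
Moderate: St. Luke's 489/768 = 63.7%, County General 188/327 = 57.5% → St. Luke's
Severe: St. Luke's 371/736 = 50.4%, County General 177/495 = 35.8% → St. Luke's
Overall: St. Luke's 1707/3806 = 44.9%, County General 1159/2088 = 55.5% → County General
St. Luke's wins each case group but County General wins overall — the comparison reverses. St. Luke's's patients skew toward critical, which has a lower base rate.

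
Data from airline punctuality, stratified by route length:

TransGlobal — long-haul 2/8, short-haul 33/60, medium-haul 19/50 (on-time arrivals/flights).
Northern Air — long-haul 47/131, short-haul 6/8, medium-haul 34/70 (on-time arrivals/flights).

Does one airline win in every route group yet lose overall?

Yes

Long-haul: TransGlobal 2/8 = 25.0%, Northern Air 47/131 = 35.9% → Northern Air
Short-haul: TransGlobal 33/60 = 55.0%, Northern Air 6/8 = 75.0% → Northern Air
Medium-haul: TransGlobal 19/50 = 38.0%, Northern Air 34/70 = 48.6% → Northern Air
Overall: TransGlobal 54/118 = 45.8%, Northern Air 87/209 = 41.6% → TransGlobal
Northern Air wins each route group but TransGlobal wins overall — the comparison reverses. Northern Air's flights skew toward long-haul, which has a lower base rate.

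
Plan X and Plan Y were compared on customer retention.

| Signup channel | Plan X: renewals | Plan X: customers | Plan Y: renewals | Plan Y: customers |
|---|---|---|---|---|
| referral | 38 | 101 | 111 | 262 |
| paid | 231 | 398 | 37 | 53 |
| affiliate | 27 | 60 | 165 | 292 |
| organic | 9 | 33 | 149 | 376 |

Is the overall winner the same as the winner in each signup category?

No

Referral: Plan X 38/101 = 37.6%, Plan Y 111/262 = 42.4% → Plan Y
Paid: Plan X 231/398 = 58.0%, Plan Y 37/53 = 69.8% → Plan Y
Affiliate: Plan X 27/60 = 45.0%, Plan Y 165/292 = 56.5% → Plan Y
Organic: Plan X 9/33 = 27.3%, Plan Y 149/376 = 39.6% → Plan Y
Overall: Plan X 305/592 = 51.5%, Plan Y 462/983 = 47.0% → Plan X
Plan Y wins each signup group but Plan X wins overall — the comparison reverses. Plan Y's customers skew toward organic, which has a lower base rate.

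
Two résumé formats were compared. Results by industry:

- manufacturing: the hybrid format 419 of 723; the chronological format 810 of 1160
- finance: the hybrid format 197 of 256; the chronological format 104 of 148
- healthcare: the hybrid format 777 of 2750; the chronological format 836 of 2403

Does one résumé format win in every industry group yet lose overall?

Manufacturing: the hybrid format 419/723 = 58.0%, the chronological format 810/1160 = 69.8% → the chronological format
Finance: the hybrid format 197/256 = 77.0%, the chronological format 104/148 = 70.3% → the hybrid format
Healthcare: the hybrid format 777/2750 = 28.3%, the chronological format 836/2403 = 34.8% → the chronological format
Overall: the hybrid format 1393/3729 = 37.4%, the chronological format 1750/3711 = 47.2% → the chronological format
Neither sweeps: the hybrid format wins 1 of 3 groups, the chronological format wins 2. The chronological format wins overall but not every group — no Simpson reversal.

No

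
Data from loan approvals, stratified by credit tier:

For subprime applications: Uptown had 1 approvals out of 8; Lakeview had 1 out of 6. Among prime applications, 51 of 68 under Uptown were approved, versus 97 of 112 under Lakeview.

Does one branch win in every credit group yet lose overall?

Subprime: Uptown 1/8 = 12.5%, Lakeview 1/6 = 16.7% → Lakeview
Prime: Uptown 51/68 = 75.0%, Lakeview 97/112 = 86.6% → Lakeview
Overall: Uptown 52/76 = 68.4%, Lakeview 98/118 = 83.1% → Lakeview
Lakeview wins overall and in every credit group — no reversal.

No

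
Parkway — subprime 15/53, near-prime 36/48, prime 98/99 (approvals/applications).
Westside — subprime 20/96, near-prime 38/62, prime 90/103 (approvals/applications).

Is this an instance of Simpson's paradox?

No

Subprime: Parkway 15/53 = 28.3%, Westside 20/96 = 20.8% → Parkway
Near-prime: Parkway 36/48 = 75.0%, Westside 38/62 = 61.3% → Parkway
Prime: Parkway 98/99 = 99.0%, Westside 90/103 = 87.4% → Parkway
Overall: Parkway 149/200 = 74.5%, Westside 148/261 = 56.7% → Parkway
Parkway wins overall and in every credit group — no reversal.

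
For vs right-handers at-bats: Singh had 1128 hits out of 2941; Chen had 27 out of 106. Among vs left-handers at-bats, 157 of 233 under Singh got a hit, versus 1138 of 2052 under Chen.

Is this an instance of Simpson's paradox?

Yes

Vs right-handers: Singh 1128/2941 = 38.4%, Chen 27/106 = 25.5% → Singh
Vs left-handers: Singh 157/233 = 67.4%, Chen 1138/2052 = 55.5% → Singh
Overall: Singh 1285/3174 = 40.5%, Chen 1165/2158 = 54.0% → Chen
Singh wins each pitcher group but Chen wins overall — the comparison reverses. Singh's at-bats skew toward vs right-handers, which has a lower base rate.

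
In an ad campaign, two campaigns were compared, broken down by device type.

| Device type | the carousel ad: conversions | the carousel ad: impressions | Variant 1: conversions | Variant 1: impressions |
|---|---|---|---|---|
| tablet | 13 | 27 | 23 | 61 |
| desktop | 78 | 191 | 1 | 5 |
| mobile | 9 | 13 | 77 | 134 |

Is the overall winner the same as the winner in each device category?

No

Tablet: the carousel ad 13/27 = 48.1%, Variant 1 23/61 = 37.7% → the carousel ad
Desktop: the carousel ad 78/191 = 40.8%, Variant 1 1/5 = 20.0% → the carousel ad
Mobile: the carousel ad 9/13 = 69.2%, Variant 1 77/134 = 57.5% → the carousel ad
Overall: the carousel ad 100/231 = 43.3%, Variant 1 101/200 = 50.5% → Variant 1
The carousel ad wins each device group but Variant 1 wins overall — the comparison reverses. The carousel ad's impressions skew toward desktop, which has a lower base rate.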